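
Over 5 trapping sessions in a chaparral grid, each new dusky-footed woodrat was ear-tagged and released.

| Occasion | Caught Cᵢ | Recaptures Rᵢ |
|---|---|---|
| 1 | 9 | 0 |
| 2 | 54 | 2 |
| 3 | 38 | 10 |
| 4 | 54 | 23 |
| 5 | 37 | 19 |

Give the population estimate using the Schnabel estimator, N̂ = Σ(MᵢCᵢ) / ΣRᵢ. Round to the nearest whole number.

N ≈ 223

Marked at large before each occasion: Mᵢ = Σⱼ<ᵢ (Cⱼ − Rⱼ) → M1=0, M2=9, M3=61, M4=89, M5=120
Σ MᵢCᵢ = 0·9 + 9·54 + 61·38 + 89·54 + 120·37 = 0 + 486 + 2318 + 4806 + 4440 = 12050
Σ Rᵢ = 0 + 2 + 10 + 23 + 19 = 54
N̂ = 12050 / 54 ≈ 223.1 → 223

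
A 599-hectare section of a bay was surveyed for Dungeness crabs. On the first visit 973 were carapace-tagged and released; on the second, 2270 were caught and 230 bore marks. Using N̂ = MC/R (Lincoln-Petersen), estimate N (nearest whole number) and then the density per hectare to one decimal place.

density ≈ 16.0 Dungeness crabs per hectare

N̂ = 973·2270/230 = 2208710/230 ≈ 9603.1 → 9603
Density = N̂ / area = 9603 / 599 ≈ 16.03 → 16.0 per hectare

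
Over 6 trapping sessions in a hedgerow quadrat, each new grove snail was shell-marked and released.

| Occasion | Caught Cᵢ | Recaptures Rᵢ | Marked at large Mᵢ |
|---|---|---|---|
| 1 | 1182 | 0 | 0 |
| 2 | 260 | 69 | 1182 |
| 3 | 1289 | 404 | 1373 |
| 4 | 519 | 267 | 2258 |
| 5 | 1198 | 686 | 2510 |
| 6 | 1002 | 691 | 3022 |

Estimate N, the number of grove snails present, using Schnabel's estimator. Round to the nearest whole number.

Σ MᵢCᵢ = 0·1182 + 1182·260 + 1373·1289 + 2258·519 + 2510·1198 + 3022·1002 = 0 + 307320 + 1769797 + 1171902 + 3006980 + 3028044 = 9284043
Σ Rᵢ = 0 + 69 + 404 + 267 + 686 + 691 = 2117
N̂ = 9284043 / 2117 ≈ 4385.47 → 4385

N ≈ 4385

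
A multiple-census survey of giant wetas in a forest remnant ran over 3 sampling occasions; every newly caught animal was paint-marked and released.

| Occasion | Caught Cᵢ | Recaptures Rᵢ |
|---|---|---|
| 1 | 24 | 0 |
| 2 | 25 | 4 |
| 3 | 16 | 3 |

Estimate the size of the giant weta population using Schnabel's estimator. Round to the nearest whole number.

N ≈ 189

Marked at large before each occasion: Mᵢ = Σⱼ<ᵢ (Cⱼ − Rⱼ) → M1=0, M2=24, M3=45
Σ MᵢCᵢ = 0·24 + 24·25 + 45·16 = 0 + 600 + 720 = 1320
Σ Rᵢ = 0 + 4 + 3 = 7
N̂ = 1320 / 7 ≈ 188.6 → 189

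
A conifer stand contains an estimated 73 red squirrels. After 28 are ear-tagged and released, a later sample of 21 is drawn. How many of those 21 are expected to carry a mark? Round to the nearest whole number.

The marked fraction of the population is 28/73, so in a sample of 21 expect C·(M/N) marked.
E[R] = 28 × 21 / 73 = 588 / 73 ≈ 8.1 → 8

expected recaptures ≈ 8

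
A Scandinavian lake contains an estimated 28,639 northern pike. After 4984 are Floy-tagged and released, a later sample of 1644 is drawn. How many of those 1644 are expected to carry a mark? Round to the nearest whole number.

The marked fraction of the population is 4984/28639, so in a sample of 1644 expect C·(M/N) marked.
E[R] = 4984 × 1644 / 28639 = 8193696 / 28639 ≈ 286.1 → 286

expected recaptures ≈ 286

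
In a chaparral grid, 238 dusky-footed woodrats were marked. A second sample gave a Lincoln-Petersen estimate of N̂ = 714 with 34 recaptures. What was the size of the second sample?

From N = M·C/R: C = N·R / M = 714·34 / 238 = 24276 / 238 = 102.

C = 102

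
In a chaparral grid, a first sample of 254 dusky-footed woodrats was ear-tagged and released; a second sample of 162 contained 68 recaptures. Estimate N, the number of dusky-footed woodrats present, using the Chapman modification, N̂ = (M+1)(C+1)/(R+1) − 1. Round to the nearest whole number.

N̂ = (254+1)(162+1)/(68+1) − 1 = 255·163/69 − 1
= 41565/69 − 1 ≈ 602.4 − 1 ≈ 601.4 → 601

N ≈ 601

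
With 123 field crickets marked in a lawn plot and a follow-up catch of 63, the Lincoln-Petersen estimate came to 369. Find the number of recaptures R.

R = 21

From N = M·C/R: R = M·C / N = 123·63 / 369 = 7749 / 369 = 21.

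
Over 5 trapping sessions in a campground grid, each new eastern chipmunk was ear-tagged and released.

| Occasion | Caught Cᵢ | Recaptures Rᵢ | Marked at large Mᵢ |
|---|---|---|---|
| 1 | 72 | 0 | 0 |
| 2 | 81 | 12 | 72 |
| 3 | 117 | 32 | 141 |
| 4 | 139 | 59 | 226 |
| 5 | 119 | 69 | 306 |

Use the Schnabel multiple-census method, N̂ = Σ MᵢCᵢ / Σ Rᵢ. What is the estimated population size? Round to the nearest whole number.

Σ MᵢCᵢ = 0·72 + 72·81 + 141·117 + 226·139 + 306·119 = 0 + 5832 + 16497 + 31414 + 36414 = 90157
Σ Rᵢ = 0 + 12 + 32 + 59 + 69 = 172
N̂ = 90157 / 172 ≈ 524.2 → 524

N ≈ 524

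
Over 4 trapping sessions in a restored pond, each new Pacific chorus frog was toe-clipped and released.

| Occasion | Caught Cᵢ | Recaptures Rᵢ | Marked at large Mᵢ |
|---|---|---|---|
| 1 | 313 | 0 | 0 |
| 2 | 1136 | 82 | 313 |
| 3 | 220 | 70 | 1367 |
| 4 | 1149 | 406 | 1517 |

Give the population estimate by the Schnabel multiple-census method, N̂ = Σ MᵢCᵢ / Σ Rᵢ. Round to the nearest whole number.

Σ MᵢCᵢ = 0·313 + 313·1136 + 1367·220 + 1517·1149 = 0 + 355568 + 300740 + 1743033 = 2399341
Σ Rᵢ = 0 + 82 + 70 + 406 = 558
N̂ = 2399341 / 558 ≈ 4299.9 → 4300

N ≈ 4300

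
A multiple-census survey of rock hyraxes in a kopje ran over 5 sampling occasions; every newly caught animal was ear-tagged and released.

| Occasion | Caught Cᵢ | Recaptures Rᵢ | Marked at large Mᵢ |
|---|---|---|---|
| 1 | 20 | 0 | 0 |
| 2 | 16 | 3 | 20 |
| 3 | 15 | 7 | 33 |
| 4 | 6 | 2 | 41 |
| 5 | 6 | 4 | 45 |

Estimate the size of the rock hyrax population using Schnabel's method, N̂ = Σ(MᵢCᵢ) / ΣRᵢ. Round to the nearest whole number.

Σ MᵢCᵢ = 0·20 + 20·16 + 33·15 + 41·6 + 45·6 = 0 + 320 + 495 + 246 + 270 = 1331
Σ Rᵢ = 0 + 3 + 7 + 2 + 4 = 16
N̂ = 1331 / 16 ≈ 83.2 → 83

N ≈ 83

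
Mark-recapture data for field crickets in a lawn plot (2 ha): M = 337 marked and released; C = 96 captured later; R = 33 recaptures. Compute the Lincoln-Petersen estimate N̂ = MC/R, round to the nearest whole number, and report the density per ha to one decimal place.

density ≈ 490.0 field crickets per ha

N̂ = 337·96/33 = 32352/33 ≈ 980.4 → 980
Density = N̂ / area = 980 / 2 = 490.0 per ha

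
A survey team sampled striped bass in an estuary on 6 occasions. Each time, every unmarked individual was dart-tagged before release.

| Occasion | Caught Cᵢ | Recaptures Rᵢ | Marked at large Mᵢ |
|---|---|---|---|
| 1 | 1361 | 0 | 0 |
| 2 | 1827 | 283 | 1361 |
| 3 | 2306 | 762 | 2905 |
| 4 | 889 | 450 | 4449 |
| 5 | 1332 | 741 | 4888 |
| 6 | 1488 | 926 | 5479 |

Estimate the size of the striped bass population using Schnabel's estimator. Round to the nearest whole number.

N ≈ 8793

Σ MᵢCᵢ = 0·1361 + 1361·1827 + 2905·2306 + 4449·889 + 4888·1332 + 5479·1488 = 0 + 2486547 + 6698930 + 3955161 + 6510816 + 8152752 = 27804206
Σ Rᵢ = 0 + 283 + 762 + 450 + 741 + 926 = 3162
N̂ = 27804206 / 3162 ≈ 8793.2 → 8793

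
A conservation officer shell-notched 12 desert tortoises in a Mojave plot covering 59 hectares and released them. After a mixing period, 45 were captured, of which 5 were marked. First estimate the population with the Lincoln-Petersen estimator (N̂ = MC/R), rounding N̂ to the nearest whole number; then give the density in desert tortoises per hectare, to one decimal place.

N̂ = 12·45/5 = 540/5 = 108
Density = N̂ / area = 108 / 59 ≈ 1.83 → 1.8 per hectare

density ≈ 1.8 desert tortoises per hectare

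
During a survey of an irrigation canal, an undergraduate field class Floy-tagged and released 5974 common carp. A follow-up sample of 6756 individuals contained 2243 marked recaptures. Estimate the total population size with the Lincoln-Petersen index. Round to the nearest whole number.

N ≈ 17,994

Lincoln-Petersen assumes M/N = R/C, so N = M·C / R.
N = (5974 × 6756) / 2243 = 40360344 / 2243 ≈ 17993.9 → 17994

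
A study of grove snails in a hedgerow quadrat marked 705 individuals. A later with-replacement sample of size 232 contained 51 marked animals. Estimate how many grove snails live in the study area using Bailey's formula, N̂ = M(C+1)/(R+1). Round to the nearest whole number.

N̂ = 705·(232+1)/(51+1) = 705·233/52 = 164265/52 ≈ 3158.9 → 3159

N ≈ 3159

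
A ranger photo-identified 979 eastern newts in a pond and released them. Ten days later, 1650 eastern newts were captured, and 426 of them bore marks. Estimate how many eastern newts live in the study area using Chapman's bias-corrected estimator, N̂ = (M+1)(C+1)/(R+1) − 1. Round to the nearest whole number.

N̂ = (979+1)(1650+1)/(426+1) − 1 = 980·1651/427 − 1
= 1617980/427 − 1 ≈ 3789.2 − 1 ≈ 3788.2 → 3788

N ≈ 3788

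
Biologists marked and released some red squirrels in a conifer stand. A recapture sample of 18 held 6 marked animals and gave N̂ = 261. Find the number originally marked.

From N = M·C/R: M = N·R / C = 261·6 / 18 = 1566 / 18 = 87.

M = 87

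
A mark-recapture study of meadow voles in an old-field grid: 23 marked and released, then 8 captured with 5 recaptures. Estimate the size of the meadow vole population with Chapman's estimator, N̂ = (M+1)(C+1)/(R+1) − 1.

N̂ = (23+1)(8+1)/(5+1) − 1 = 24·9/6 − 1
= 216/6 − 1 = 36 − 1 = 35

N = 35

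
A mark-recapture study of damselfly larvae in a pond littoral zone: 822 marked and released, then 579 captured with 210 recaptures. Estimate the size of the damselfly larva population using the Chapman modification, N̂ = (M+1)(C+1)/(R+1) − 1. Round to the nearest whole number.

N̂ = (822+1)(579+1)/(210+1) − 1 = 823·580/211 − 1
= 477340/211 − 1 ≈ 2262.3 − 1 ≈ 2261.3 → 2261

N ≈ 2261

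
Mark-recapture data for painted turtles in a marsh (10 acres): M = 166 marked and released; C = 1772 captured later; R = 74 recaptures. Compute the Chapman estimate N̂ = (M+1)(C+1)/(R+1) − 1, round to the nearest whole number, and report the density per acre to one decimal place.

N̂ = 167·1773/75 − 1 = 296091/75 − 1 ≈ 3946.9 → 3947
Density = N̂ / area = 3947 / 10 ≈ 394.70 → 394.7 per acre

density ≈ 394.7 painted turtles per acre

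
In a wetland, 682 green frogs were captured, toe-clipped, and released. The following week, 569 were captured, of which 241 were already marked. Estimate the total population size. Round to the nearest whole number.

N ≈ 1610

N = (682 × 569) / 241 = 388058 / 241 ≈ 1610.2 → 1610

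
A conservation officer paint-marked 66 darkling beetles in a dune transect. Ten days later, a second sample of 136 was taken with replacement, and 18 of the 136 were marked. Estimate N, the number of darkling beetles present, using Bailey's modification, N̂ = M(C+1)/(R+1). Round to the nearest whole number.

N ≈ 476

N̂ = 66·(136+1)/(18+1) = 66·137/19 = 9042/19 ≈ 475.9 → 476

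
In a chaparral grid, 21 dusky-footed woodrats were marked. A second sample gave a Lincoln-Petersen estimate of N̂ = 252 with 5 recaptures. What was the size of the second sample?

C = 60

From N = M·C/R: C = N·R / M = 252·5 / 21 = 1260 / 21 = 60.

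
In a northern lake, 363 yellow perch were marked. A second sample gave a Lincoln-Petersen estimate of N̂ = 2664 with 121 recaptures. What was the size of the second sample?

C = 888

From N = M·C/R: C = N·R / M = 2664·121 / 363 = 322344 / 363 = 888.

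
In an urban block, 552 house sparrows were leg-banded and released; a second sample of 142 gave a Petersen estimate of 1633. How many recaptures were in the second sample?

R = 48

From N = M·C/R: R = M·C / N = 552·142 / 1633 = 78384 / 1633 = 48.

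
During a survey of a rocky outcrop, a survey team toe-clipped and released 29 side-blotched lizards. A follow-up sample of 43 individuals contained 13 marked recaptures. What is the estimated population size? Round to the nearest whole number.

N ≈ 96

If marked individuals mix randomly, R/C ≈ M/N, giving N ≈ M·C/R.
N = (29 × 43) / 13 = 1247 / 13 ≈ 95.9 → 96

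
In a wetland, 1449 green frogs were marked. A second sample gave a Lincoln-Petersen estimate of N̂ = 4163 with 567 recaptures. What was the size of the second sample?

C = 1629

From N = M·C/R: C = N·R / M = 4163·567 / 1449 = 2360421 / 1449 = 1629.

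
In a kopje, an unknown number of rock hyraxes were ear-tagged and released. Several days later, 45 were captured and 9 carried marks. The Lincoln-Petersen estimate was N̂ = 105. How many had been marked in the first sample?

From N = M·C/R: M = N·R / C = 105·9 / 45 = 945 / 45 = 21.

M = 21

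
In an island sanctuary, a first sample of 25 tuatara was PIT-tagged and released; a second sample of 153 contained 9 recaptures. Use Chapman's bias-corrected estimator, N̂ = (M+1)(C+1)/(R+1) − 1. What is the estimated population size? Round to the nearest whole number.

N ≈ 399

N̂ = (25+1)(153+1)/(9+1) − 1 = 26·154/10 − 1
= 4004/10 − 1 ≈ 400.4 − 1 ≈ 399.4 → 399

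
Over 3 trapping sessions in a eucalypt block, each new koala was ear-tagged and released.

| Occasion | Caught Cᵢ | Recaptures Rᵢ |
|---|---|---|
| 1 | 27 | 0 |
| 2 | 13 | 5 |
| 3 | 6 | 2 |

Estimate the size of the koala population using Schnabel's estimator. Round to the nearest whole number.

N ≈ 80

Marked at large before each occasion: Mᵢ = Σⱼ<ᵢ (Cⱼ − Rⱼ) → M1=0, M2=27, M3=35
Σ MᵢCᵢ = 0·27 + 27·13 + 35·6 = 0 + 351 + 210 = 561
Σ Rᵢ = 0 + 5 + 2 = 7
N̂ = 561 / 7 ≈ 80.1 → 80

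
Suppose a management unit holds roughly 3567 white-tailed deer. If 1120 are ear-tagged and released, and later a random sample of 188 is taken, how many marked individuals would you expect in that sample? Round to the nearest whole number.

expected recaptures ≈ 59

The marked fraction of the population is 1120/3567, so in a sample of 188 expect C·(M/N) marked.
E[R] = 1120 × 188 / 3567 = 210560 / 3567 ≈ 59.0 → 59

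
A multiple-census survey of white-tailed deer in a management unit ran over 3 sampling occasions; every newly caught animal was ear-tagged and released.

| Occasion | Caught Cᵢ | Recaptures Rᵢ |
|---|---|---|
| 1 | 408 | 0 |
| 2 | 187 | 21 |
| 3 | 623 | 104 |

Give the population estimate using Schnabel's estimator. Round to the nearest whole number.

Marked at large before each occasion: Mᵢ = Σⱼ<ᵢ (Cⱼ − Rⱼ) → M1=0, M2=408, M3=574
Σ MᵢCᵢ = 0·408 + 408·187 + 574·623 = 0 + 76296 + 357602 = 433898
Σ Rᵢ = 0 + 21 + 104 = 125
N̂ = 433898 / 125 ≈ 3471.2 → 3471

N ≈ 3471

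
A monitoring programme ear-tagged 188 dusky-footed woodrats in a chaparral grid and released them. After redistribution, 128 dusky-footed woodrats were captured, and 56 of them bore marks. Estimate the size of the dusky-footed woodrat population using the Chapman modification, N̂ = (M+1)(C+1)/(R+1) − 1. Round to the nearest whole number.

N ≈ 427

N̂ = (188+1)(128+1)/(56+1) − 1 = 189·129/57 − 1
= 24381/57 − 1 ≈ 427.7 − 1 ≈ 426.7 → 427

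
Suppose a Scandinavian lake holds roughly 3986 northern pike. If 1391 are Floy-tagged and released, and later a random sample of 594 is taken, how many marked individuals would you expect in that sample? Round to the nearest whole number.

The marked fraction of the population is 1391/3986, so in a sample of 594 expect C·(M/N) marked.
E[R] = 1391 × 594 / 3986 = 826254 / 3986 ≈ 207.3 → 207

expected recaptures ≈ 207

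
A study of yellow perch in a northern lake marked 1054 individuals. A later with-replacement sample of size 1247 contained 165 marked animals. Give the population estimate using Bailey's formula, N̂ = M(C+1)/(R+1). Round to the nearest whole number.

N̂ = 1054·(1247+1)/(165+1) = 1054·1248/166 = 1315392/166 ≈ 7924.0 → 7924

N ≈ 7924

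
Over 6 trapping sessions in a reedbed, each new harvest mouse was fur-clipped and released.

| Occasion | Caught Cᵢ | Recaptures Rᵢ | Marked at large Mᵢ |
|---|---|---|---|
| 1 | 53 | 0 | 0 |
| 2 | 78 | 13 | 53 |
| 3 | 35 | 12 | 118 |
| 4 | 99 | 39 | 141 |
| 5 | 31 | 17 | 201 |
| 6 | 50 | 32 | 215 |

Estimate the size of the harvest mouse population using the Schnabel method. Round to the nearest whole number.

Σ MᵢCᵢ = 0·53 + 53·78 + 118·35 + 141·99 + 201·31 + 215·50 = 0 + 4134 + 4130 + 13959 + 6231 + 10750 = 39204
Σ Rᵢ = 0 + 13 + 12 + 39 + 17 + 32 = 113
N̂ = 39204 / 113 ≈ 346.9 → 347

N ≈ 347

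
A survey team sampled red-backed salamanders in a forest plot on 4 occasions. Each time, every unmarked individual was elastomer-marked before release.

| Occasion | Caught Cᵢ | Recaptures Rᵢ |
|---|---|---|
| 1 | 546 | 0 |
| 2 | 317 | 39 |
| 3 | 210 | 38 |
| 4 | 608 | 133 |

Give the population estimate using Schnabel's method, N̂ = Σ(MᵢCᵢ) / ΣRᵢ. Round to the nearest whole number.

Marked at large before each occasion: Mᵢ = Σⱼ<ᵢ (Cⱼ − Rⱼ) → M1=0, M2=546, M3=824, M4=996
Σ MᵢCᵢ = 0·546 + 546·317 + 824·210 + 996·608 = 0 + 173082 + 173040 + 605568 = 951690
Σ Rᵢ = 0 + 39 + 38 + 133 = 210
N̂ = 951690 / 210 ≈ 4531.9 → 4532

N ≈ 4532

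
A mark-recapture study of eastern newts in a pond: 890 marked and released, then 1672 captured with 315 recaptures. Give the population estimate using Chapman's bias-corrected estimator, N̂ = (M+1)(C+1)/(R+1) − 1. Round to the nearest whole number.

N̂ = (890+1)(1672+1)/(315+1) − 1 = 891·1673/316 − 1
= 1490643/316 − 1 ≈ 4717.2 − 1 ≈ 4716.2 → 4716

N ≈ 4716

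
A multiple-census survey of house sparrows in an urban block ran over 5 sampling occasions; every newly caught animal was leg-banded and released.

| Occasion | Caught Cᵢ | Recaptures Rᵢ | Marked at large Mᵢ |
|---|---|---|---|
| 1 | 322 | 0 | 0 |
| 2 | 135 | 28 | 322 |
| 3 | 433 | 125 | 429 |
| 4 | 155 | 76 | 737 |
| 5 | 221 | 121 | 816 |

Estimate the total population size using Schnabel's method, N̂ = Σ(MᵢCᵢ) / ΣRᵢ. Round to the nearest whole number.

Σ MᵢCᵢ = 0·322 + 322·135 + 429·433 + 737·155 + 816·221 = 0 + 43470 + 185757 + 114235 + 180336 = 523798
Σ Rᵢ = 0 + 28 + 125 + 76 + 121 = 350
N̂ = 523798 / 350 ≈ 1496.6 → 1497

N ≈ 1497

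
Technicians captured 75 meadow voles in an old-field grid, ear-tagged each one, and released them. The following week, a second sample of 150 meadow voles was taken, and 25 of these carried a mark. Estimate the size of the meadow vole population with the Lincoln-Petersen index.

N = 450

If marked individuals mix randomly, R/C ≈ M/N, giving N ≈ M·C/R.
N = (75 × 150) / 25 = 11250 / 25 = 450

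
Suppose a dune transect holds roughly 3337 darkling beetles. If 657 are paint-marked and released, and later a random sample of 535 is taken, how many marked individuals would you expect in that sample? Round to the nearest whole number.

Expected recaptures E[R] = M·C / N.
E[R] = 657 × 535 / 3337 = 351495 / 3337 ≈ 105.3 → 105

expected recaptures ≈ 105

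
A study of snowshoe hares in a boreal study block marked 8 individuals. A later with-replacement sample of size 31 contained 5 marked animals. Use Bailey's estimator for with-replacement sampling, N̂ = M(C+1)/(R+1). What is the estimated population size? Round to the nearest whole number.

N̂ = 8·(31+1)/(5+1) = 8·32/6 = 256/6 ≈ 42.7 → 43

N ≈ 43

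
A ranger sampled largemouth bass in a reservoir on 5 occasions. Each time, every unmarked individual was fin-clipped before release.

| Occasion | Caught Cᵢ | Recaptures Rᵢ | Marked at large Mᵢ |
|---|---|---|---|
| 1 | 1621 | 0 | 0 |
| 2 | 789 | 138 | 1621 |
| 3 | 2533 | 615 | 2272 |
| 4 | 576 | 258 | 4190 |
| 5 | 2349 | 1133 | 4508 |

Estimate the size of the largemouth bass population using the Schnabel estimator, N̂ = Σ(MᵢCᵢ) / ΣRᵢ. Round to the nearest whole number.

Σ MᵢCᵢ = 0·1621 + 1621·789 + 2272·2533 + 4190·576 + 4508·2349 = 0 + 1278969 + 5754976 + 2413440 + 10589292 = 20036677
Σ Rᵢ = 0 + 138 + 615 + 258 + 1133 = 2144
N̂ = 20036677 / 2144 ≈ 9345.47 → 9345

N ≈ 9345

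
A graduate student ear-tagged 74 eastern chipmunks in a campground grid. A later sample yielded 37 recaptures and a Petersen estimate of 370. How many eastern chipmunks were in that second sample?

C = 185

From N = M·C/R: C = N·R / M = 370·37 / 74 = 13690 / 74 = 185.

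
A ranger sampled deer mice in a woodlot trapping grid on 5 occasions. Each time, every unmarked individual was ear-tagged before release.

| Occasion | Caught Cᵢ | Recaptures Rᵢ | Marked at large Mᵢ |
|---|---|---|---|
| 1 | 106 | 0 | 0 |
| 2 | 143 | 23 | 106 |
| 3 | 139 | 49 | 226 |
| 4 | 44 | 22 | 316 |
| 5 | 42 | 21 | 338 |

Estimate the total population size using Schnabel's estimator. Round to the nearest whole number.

Σ MᵢCᵢ = 0·106 + 106·143 + 226·139 + 316·44 + 338·42 = 0 + 15158 + 31414 + 13904 + 14196 = 74672
Σ Rᵢ = 0 + 23 + 49 + 22 + 21 = 115
N̂ = 74672 / 115 ≈ 649.3 → 649

N ≈ 649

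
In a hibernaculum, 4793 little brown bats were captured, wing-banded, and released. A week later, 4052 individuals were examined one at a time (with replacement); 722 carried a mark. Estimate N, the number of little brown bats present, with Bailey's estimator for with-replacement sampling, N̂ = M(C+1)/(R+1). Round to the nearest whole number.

N̂ = 4793·(4052+1)/(722+1) = 4793·4053/723 = 19426029/723 ≈ 26868.6 → 26869

N ≈ 26,869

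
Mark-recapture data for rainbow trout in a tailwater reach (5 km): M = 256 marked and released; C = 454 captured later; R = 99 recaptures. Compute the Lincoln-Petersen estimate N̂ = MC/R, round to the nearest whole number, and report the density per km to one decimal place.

N̂ = 256·454/99 = 116224/99 ≈ 1174.0 → 1174
Density = N̂ / area = 1174 / 5 ≈ 234.80 → 234.8 per km

density ≈ 234.8 rainbow trout per km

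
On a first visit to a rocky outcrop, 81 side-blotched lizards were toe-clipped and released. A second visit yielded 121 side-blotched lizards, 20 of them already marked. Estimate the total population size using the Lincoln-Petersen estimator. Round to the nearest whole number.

The marked fraction in the recapture sample should equal the marked fraction in the population: 20/121 = 81/N.
N = (81 × 121) / 20 = 9801 / 20 ≈ 490.1 → 490

N ≈ 490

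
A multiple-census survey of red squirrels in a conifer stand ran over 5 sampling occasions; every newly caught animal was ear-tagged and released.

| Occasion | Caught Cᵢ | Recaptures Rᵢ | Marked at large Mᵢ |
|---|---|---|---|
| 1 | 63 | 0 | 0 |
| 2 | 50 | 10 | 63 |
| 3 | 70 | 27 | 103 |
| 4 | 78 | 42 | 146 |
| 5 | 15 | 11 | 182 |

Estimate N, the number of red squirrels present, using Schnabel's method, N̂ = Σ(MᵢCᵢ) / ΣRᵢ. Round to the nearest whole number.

Σ MᵢCᵢ = 0·63 + 63·50 + 103·70 + 146·78 + 182·15 = 0 + 3150 + 7210 + 11388 + 2730 = 24478
Σ Rᵢ = 0 + 10 + 27 + 42 + 11 = 90
N̂ = 24478 / 90 ≈ 272.0 → 272

N ≈ 272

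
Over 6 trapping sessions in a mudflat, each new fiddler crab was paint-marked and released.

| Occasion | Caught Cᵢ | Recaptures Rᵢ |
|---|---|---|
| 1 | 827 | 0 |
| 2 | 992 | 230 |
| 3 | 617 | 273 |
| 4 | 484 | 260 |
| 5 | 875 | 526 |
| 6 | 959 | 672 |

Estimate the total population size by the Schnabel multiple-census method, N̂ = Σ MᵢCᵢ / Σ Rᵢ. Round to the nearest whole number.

Marked at large before each occasion: Mᵢ = Σⱼ<ᵢ (Cⱼ − Rⱼ) → M1=0, M2=827, M3=1589, M4=1933, M5=2157, M6=2506
Σ MᵢCᵢ = 0·827 + 827·992 + 1589·617 + 1933·484 + 2157·875 + 2506·959 = 0 + 820384 + 980413 + 935572 + 1887375 + 2403254 = 7026998
Σ Rᵢ = 0 + 230 + 273 + 260 + 526 + 672 = 1961
N̂ = 7026998 / 1961 ≈ 3583.4 → 3583

N ≈ 3583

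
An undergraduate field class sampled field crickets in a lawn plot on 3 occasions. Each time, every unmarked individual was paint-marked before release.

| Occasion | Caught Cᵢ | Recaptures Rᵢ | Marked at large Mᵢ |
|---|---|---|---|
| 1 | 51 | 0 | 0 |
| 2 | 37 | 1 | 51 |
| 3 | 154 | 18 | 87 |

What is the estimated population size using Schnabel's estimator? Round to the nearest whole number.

Σ MᵢCᵢ = 0·51 + 51·37 + 87·154 = 0 + 1887 + 13398 = 15285
Σ Rᵢ = 0 + 1 + 18 = 19
N̂ = 15285 / 19 ≈ 804.47 → 804

N ≈ 804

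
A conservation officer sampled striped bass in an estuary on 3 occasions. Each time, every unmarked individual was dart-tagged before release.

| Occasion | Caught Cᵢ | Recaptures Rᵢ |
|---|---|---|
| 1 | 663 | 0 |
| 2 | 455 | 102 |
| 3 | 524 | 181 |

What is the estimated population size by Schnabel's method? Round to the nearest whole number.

Marked at large before each occasion: Mᵢ = Σⱼ<ᵢ (Cⱼ − Rⱼ) → M1=0, M2=663, M3=1016
Σ MᵢCᵢ = 0·663 + 663·455 + 1016·524 = 0 + 301665 + 532384 = 834049
Σ Rᵢ = 0 + 102 + 181 = 283
N̂ = 834049 / 283 ≈ 2947.2 → 2947

N ≈ 2947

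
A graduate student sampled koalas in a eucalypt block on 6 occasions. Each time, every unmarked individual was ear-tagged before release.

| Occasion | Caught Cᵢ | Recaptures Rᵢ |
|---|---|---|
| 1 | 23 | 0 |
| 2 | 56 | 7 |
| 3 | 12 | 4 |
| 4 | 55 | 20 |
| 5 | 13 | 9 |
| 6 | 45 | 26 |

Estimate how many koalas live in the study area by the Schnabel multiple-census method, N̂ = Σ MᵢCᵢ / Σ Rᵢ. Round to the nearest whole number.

Marked at large before each occasion: Mᵢ = Σⱼ<ᵢ (Cⱼ − Rⱼ) → M1=0, M2=23, M3=72, M4=80, M5=115, M6=119
Σ MᵢCᵢ = 0·23 + 23·56 + 72·12 + 80·55 + 115·13 + 119·45 = 0 + 1288 + 864 + 4400 + 1495 + 5355 = 13402
Σ Rᵢ = 0 + 7 + 4 + 20 + 9 + 26 = 66
N̂ = 13402 / 66 ≈ 203.1 → 203

N ≈ 203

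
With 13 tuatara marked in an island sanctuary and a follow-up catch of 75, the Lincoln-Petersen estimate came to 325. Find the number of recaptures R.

R = 3

From N = M·C/R: R = M·C / N = 13·75 / 325 = 975 / 325 = 3.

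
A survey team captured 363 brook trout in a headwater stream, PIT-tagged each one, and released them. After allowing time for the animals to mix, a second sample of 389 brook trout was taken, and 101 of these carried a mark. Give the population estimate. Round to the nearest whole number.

N ≈ 1398

Lincoln-Petersen assumes M/N = R/C, so N = M·C / R.
N = (363 × 389) / 101 = 141207 / 101 ≈ 1398.1 → 1398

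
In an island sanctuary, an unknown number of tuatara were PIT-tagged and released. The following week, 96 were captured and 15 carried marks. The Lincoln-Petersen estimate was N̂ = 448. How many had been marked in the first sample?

M = 70

From N = M·C/R: M = N·R / C = 448·15 / 96 = 6720 / 96 = 70.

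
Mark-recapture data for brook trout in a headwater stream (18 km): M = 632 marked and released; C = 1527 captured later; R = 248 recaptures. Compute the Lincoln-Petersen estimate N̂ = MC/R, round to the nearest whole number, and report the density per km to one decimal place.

density ≈ 216.2 brook trout per km

N̂ = 632·1527/248 = 965064/248 ≈ 3891.4 → 3891
Density = N̂ / area = 3891 / 18 ≈ 216.17 → 216.2 per km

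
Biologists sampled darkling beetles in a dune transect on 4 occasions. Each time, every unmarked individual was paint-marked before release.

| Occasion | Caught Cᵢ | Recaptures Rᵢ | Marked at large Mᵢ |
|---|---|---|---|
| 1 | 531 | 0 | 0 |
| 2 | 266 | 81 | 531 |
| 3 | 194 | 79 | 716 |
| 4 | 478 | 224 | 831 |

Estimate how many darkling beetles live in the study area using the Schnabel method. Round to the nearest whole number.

N ≈ 1764

Σ MᵢCᵢ = 0·531 + 531·266 + 716·194 + 831·478 = 0 + 141246 + 138904 + 397218 = 677368
Σ Rᵢ = 0 + 81 + 79 + 224 = 384
N̂ = 677368 / 384 ≈ 1764.0 → 1764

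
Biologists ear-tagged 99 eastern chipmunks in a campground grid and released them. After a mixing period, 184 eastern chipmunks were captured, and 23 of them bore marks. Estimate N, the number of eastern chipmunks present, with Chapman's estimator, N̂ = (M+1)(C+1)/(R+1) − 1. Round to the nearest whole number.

N ≈ 770

N̂ = (99+1)(184+1)/(23+1) − 1 = 100·185/24 − 1
= 18500/24 − 1 ≈ 770.8 − 1 ≈ 769.8 → 770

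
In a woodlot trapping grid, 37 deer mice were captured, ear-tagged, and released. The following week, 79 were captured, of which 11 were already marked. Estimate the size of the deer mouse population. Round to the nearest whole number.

N = (37 × 79) / 11 = 2923 / 11 ≈ 265.7 → 266

N ≈ 266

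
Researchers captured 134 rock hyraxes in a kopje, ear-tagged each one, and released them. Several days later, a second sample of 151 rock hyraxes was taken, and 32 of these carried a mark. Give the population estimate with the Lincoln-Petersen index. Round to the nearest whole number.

The marked fraction in the recapture sample should equal the marked fraction in the population: 32/151 = 134/N.
N = (134 × 151) / 32 = 20234 / 32 ≈ 632.3 → 632

N ≈ 632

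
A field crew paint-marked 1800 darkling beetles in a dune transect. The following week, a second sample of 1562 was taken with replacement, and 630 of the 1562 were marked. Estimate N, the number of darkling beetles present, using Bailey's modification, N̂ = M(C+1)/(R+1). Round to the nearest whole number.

N ≈ 4459

N̂ = 1800·(1562+1)/(630+1) = 1800·1563/631 = 2813400/631 ≈ 4458.6 → 4459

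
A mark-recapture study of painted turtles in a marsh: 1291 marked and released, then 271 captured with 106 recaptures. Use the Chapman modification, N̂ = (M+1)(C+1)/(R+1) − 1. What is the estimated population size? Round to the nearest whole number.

N ≈ 3283

N̂ = (1291+1)(271+1)/(106+1) − 1 = 1292·272/107 − 1
= 351424/107 − 1 ≈ 3284.3 − 1 ≈ 3283.3 → 3283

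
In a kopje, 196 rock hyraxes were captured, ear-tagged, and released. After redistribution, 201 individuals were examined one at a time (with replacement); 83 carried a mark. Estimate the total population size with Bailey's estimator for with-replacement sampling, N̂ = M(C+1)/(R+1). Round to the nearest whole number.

N ≈ 471

N̂ = 196·(201+1)/(83+1) = 196·202/84 = 39592/84 ≈ 471.3 → 471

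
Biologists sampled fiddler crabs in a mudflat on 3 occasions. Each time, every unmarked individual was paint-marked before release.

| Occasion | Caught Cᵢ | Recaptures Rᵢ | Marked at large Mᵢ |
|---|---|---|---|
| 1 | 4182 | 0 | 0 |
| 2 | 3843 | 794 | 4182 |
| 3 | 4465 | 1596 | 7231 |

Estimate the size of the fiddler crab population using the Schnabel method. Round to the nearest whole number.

Σ MᵢCᵢ = 0·4182 + 4182·3843 + 7231·4465 = 0 + 16071426 + 32286415 = 48357841
Σ Rᵢ = 0 + 794 + 1596 = 2390
N̂ = 48357841 / 2390 ≈ 20233.4 → 20233

N ≈ 20,233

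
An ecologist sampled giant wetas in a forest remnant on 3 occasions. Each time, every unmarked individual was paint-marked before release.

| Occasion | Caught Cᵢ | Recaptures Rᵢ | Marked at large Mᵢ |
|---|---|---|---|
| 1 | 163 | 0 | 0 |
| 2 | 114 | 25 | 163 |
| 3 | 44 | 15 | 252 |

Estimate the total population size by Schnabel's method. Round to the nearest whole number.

Σ MᵢCᵢ = 0·163 + 163·114 + 252·44 = 0 + 18582 + 11088 = 29670
Σ Rᵢ = 0 + 25 + 15 = 40
N̂ = 29670 / 40 ≈ 741.8 → 742

N ≈ 742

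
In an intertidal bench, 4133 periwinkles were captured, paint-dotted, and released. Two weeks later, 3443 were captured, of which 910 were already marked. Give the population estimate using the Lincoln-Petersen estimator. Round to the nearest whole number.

N ≈ 15,637

If marked individuals mix randomly, R/C ≈ M/N, giving N ≈ M·C/R.
N = (4133 × 3443) / 910 = 14229919 / 910 ≈ 15637.3 → 15637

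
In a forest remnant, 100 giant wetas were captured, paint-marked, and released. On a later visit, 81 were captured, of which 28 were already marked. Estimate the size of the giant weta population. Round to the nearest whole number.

N ≈ 289

N = (100 × 81) / 28 = 8100 / 28 ≈ 289.3 → 289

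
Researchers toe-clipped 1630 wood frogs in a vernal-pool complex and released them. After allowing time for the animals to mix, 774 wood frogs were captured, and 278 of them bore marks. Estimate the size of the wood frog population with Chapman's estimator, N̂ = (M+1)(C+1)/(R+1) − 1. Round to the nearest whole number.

N ≈ 4530

N̂ = (1630+1)(774+1)/(278+1) − 1 = 1631·775/279 − 1
= 1264025/279 − 1 ≈ 4530.6 − 1 ≈ 4529.6 → 4530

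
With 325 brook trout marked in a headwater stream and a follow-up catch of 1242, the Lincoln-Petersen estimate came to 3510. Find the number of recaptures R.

R = 115

From N = M·C/R: R = M·C / N = 325·1242 / 3510 = 403650 / 3510 = 115.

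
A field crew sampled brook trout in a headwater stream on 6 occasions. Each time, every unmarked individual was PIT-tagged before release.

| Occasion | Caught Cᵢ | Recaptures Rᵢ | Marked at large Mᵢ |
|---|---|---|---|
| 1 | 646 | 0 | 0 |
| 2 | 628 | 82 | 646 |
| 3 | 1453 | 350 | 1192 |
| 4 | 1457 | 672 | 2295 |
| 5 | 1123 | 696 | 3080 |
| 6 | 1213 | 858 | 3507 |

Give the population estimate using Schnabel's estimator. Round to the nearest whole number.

N ≈ 4964

Σ MᵢCᵢ = 0·646 + 646·628 + 1192·1453 + 2295·1457 + 3080·1123 + 3507·1213 = 0 + 405688 + 1731976 + 3343815 + 3458840 + 4253991 = 13194310
Σ Rᵢ = 0 + 82 + 350 + 672 + 696 + 858 = 2658
N̂ = 13194310 / 2658 ≈ 4964.0 → 4964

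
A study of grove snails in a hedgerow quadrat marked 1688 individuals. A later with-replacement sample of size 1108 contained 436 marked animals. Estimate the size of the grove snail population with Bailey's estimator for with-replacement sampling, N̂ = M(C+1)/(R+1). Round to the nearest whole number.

N ≈ 4284

N̂ = 1688·(1108+1)/(436+1) = 1688·1109/437 = 1871992/437 ≈ 4283.7 → 4284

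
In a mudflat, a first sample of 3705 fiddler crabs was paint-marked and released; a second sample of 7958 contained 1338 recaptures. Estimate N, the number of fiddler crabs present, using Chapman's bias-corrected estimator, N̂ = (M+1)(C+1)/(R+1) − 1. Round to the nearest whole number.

N ≈ 22,027

N̂ = (3705+1)(7958+1)/(1338+1) − 1 = 3706·7959/1339 − 1
= 29496054/1339 − 1 ≈ 22028.4 − 1 ≈ 22027.4 → 22027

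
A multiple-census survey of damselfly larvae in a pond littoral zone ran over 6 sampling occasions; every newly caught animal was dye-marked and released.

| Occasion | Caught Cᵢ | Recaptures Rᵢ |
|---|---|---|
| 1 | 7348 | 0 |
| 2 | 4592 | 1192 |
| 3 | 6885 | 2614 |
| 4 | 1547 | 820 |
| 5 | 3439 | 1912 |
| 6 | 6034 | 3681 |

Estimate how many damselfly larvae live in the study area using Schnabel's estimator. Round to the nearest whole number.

Marked at large before each occasion: Mᵢ = Σⱼ<ᵢ (Cⱼ − Rⱼ) → M1=0, M2=7348, M3=10748, M4=15019, M5=15746, M6=17273
Σ MᵢCᵢ = 0·7348 + 7348·4592 + 10748·6885 + 15019·1547 + 15746·3439 + 17273·6034 = 0 + 33742016 + 73999980 + 23234393 + 54150494 + 104225282 = 289352165
Σ Rᵢ = 0 + 1192 + 2614 + 820 + 1912 + 3681 = 10219
N̂ = 289352165 / 10219 ≈ 28315.1 → 28315

N ≈ 28,315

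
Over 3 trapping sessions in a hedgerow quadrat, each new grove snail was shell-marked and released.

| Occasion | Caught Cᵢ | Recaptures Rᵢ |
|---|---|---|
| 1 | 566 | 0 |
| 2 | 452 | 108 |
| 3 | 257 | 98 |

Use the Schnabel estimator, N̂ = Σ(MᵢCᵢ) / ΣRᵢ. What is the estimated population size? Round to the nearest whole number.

N ≈ 2377

Marked at large before each occasion: Mᵢ = Σⱼ<ᵢ (Cⱼ − Rⱼ) → M1=0, M2=566, M3=910
Σ MᵢCᵢ = 0·566 + 566·452 + 910·257 = 0 + 255832 + 233870 = 489702
Σ Rᵢ = 0 + 108 + 98 = 206
N̂ = 489702 / 206 ≈ 2377.2 → 2377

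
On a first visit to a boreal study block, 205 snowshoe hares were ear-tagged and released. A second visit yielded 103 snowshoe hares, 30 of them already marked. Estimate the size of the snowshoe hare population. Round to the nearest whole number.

N = (205 × 103) / 30 = 21115 / 30 ≈ 703.8 → 704

N ≈ 704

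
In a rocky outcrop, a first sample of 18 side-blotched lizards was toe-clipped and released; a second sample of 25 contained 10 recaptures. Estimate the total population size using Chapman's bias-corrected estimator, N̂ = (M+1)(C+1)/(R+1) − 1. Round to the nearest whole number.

N ≈ 44

N̂ = (18+1)(25+1)/(10+1) − 1 = 19·26/11 − 1
= 494/11 − 1 ≈ 44.9 − 1 ≈ 43.9 → 44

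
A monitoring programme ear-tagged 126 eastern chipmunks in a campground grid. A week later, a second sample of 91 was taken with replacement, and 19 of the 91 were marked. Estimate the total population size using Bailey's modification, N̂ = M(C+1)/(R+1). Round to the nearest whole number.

N̂ = 126·(91+1)/(19+1) = 126·92/20 = 11592/20 ≈ 579.6 → 580

N ≈ 580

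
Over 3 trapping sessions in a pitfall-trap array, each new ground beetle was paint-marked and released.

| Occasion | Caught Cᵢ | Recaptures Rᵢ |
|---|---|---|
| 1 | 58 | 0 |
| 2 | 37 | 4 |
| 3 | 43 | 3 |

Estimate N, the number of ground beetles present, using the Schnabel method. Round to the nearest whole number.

Marked at large before each occasion: Mᵢ = Σⱼ<ᵢ (Cⱼ − Rⱼ) → M1=0, M2=58, M3=91
Σ MᵢCᵢ = 0·58 + 58·37 + 91·43 = 0 + 2146 + 3913 = 6059
Σ Rᵢ = 0 + 4 + 3 = 7
N̂ = 6059 / 7 ≈ 865.6 → 866

N ≈ 866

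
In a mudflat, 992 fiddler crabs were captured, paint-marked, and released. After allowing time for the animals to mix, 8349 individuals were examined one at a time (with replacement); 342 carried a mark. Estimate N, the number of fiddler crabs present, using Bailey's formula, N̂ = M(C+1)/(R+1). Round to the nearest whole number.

N̂ = 992·(8349+1)/(342+1) = 992·8350/343 = 8283200/343 ≈ 24149.3 → 24149

N ≈ 24,149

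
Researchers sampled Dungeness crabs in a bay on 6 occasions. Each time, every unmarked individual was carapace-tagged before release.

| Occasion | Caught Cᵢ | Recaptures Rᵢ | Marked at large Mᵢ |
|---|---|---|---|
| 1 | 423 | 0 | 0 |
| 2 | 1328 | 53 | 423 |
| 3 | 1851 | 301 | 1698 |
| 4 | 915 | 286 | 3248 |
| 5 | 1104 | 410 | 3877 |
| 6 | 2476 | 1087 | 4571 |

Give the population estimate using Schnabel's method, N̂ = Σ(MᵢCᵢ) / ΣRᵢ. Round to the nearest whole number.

N ≈ 10,423

Σ MᵢCᵢ = 0·423 + 423·1328 + 1698·1851 + 3248·915 + 3877·1104 + 4571·2476 = 0 + 561744 + 3142998 + 2971920 + 4280208 + 11317796 = 22274666
Σ Rᵢ = 0 + 53 + 301 + 286 + 410 + 1087 = 2137
N̂ = 22274666 / 2137 ≈ 10423.3 → 10423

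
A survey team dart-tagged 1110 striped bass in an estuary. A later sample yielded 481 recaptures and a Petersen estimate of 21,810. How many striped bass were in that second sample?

C = 9451

From N = M·C/R: C = N·R / M = 21810·481 / 1110 = 10490610 / 1110 = 9451.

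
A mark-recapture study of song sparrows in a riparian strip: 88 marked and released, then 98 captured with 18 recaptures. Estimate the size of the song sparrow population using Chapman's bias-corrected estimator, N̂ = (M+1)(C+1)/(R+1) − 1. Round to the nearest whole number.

N ≈ 463

N̂ = (88+1)(98+1)/(18+1) − 1 = 89·99/19 − 1
= 8811/19 − 1 ≈ 463.7 − 1 ≈ 462.7 → 463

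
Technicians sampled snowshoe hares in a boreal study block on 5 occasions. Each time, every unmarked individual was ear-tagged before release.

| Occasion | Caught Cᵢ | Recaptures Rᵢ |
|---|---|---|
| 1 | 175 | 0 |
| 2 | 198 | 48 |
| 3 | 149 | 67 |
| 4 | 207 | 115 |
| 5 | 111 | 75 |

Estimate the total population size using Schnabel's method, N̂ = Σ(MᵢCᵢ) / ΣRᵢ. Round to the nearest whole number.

Marked at large before each occasion: Mᵢ = Σⱼ<ᵢ (Cⱼ − Rⱼ) → M1=0, M2=175, M3=325, M4=407, M5=499
Σ MᵢCᵢ = 0·175 + 175·198 + 325·149 + 407·207 + 499·111 = 0 + 34650 + 48425 + 84249 + 55389 = 222713
Σ Rᵢ = 0 + 48 + 67 + 115 + 75 = 305
N̂ = 222713 / 305 ≈ 730.2 → 730

N ≈ 730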